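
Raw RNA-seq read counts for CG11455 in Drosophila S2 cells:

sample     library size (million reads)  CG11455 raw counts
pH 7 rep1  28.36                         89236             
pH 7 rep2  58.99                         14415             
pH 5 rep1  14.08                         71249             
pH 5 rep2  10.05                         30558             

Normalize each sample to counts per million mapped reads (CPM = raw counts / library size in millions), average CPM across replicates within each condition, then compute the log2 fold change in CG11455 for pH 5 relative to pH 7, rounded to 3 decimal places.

CPM(pH 7 rep1) = 89236 / 28.36 = 3146.5444
CPM(pH 7 rep2) = 14415 / 58.99 = 244.3635
CPM(pH 5 rep1) = 71249 / 14.08 = 5060.2983
CPM(pH 5 rep2) = 30558 / 10.05 = 3040.5970
mean CPM(pH 7) = 1695.4539; mean CPM(pH 5) = 4050.4477
Fold change = 4050.4477 / 1695.4539 = 2.38900
log2(2.38900) = 1.2564

1.256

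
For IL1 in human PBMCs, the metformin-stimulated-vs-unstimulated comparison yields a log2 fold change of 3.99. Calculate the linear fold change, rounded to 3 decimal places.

15.889

Fold change = 2^(3.99) = 15.8895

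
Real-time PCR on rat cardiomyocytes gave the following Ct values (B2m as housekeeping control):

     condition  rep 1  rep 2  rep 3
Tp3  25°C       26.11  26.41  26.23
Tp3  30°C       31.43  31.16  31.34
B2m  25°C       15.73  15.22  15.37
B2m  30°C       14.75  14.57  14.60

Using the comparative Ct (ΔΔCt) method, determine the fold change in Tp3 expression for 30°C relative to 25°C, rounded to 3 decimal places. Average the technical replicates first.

Mean Ct: Tp3 25°C 26.250; Tp3 30°C 31.310; B2m 25°C 15.440; B2m 30°C 14.640
ΔCt(25°C) = 26.250 − 15.440 = 10.810
ΔCt(30°C) = 31.310 − 14.640 = 16.670
ΔΔCt = 16.670 − 10.810 = 5.860
Fold change = 2^(−5.860) = 0.0172

0.017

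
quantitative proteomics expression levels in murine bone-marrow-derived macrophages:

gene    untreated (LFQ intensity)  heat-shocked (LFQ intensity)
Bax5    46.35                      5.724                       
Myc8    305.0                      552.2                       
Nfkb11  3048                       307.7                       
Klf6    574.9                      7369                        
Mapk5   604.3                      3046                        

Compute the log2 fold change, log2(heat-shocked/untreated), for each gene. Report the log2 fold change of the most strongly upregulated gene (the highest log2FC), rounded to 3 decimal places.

3.680

log2(5.724/46.35) = -3.017  (Bax5)
log2(552.2/305.0) = 0.856  (Myc8)
log2(307.7/3048) = -3.308  (Nfkb11)
log2(7369/574.9) = 3.680  (Klf6)
log2(3046/604.3) = 2.334  (Mapk5)
Klf6 is most strongly upregulated.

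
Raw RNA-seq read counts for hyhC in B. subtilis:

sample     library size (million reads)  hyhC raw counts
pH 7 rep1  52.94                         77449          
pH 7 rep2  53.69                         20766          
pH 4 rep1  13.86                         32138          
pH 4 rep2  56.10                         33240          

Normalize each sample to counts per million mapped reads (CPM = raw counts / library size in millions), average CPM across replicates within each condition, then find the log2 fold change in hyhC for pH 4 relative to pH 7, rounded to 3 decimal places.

0.654

CPM(pH 7 rep1) = 77449 / 52.94 = 1462.9581
CPM(pH 7 rep2) = 20766 / 53.69 = 386.7759
CPM(pH 4 rep1) = 32138 / 13.86 = 2318.7590
CPM(pH 4 rep2) = 33240 / 56.10 = 592.5134
mean CPM(pH 7) = 924.8670; mean CPM(pH 4) = 1455.6362
Fold change = 1455.6362 / 924.8670 = 1.57389
log2(1.57389) = 0.6543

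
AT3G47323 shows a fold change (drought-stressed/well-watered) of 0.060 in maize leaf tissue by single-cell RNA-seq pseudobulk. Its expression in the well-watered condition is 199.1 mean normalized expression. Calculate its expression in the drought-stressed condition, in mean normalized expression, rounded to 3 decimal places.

11.946

drought-stressed expression = 199.1 × 0.060 = 11.946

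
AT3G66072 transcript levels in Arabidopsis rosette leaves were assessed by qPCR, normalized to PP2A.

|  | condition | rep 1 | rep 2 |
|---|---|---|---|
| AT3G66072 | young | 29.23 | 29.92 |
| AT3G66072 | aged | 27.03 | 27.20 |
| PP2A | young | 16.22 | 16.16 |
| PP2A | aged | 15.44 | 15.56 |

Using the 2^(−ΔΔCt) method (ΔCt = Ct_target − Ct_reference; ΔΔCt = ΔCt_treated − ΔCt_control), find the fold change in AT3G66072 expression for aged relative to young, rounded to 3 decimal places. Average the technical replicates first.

3.411

Mean Ct: AT3G66072 young 29.575; AT3G66072 aged 27.115; PP2A young 16.190; PP2A aged 15.500
ΔCt(young) = 29.575 − 16.190 = 13.385
ΔCt(aged) = 27.115 − 15.500 = 11.615
ΔΔCt = 11.615 − 13.385 = -1.770
Fold change = 2^(−(-1.770)) = 2^1.770 = 3.4105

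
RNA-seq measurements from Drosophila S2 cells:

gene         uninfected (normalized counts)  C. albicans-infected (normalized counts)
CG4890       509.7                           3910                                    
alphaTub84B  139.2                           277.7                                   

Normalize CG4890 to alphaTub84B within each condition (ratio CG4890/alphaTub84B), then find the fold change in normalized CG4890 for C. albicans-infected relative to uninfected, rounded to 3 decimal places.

CG4890/alphaTub84B (uninfected) = 509.7 / 139.2 = 3.6616
CG4890/alphaTub84B (C. albicans-infected) = 3910 / 277.7 = 14.08
Fold change = 14.08 / 3.6616 = 3.8453

3.845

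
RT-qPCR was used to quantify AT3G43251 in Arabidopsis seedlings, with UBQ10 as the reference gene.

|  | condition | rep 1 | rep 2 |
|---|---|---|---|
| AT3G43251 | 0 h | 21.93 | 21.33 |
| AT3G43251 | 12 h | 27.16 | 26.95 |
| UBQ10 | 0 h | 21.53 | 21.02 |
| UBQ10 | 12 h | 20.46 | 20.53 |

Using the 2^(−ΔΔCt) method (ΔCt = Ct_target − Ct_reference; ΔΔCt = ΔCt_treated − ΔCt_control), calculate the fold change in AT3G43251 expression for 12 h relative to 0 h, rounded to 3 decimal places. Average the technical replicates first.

0.014

Mean Ct: AT3G43251 0 h 21.630; AT3G43251 12 h 27.055; UBQ10 0 h 21.275; UBQ10 12 h 20.495
ΔCt(0 h) = 21.630 − 21.275 = 0.355
ΔCt(12 h) = 27.055 − 20.495 = 6.560
ΔΔCt = 6.560 − 0.355 = 6.205
Fold change = 2^(−6.205) = 0.0136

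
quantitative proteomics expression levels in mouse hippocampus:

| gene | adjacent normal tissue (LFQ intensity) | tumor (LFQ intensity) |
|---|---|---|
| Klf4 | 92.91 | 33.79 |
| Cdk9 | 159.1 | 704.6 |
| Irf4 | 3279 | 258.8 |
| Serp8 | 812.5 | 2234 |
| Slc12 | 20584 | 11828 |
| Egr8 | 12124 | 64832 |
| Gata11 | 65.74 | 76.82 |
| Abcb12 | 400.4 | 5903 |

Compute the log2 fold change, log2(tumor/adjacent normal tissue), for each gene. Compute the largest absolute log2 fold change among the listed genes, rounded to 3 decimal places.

3.882

log2(33.79/92.91) = -1.459  (Klf4)
log2(704.6/159.1) = 2.147  (Cdk9)
log2(258.8/3279) = -3.663  (Irf4)
log2(2234/812.5) = 1.459  (Serp8)
log2(11828/20584) = -0.799  (Slc12)
log2(64832/12124) = 2.419  (Egr8)
log2(76.82/65.74) = 0.225  (Gata11)
log2(5903/400.4) = 3.882  (Abcb12)
The largest magnitude belongs to Abcb12.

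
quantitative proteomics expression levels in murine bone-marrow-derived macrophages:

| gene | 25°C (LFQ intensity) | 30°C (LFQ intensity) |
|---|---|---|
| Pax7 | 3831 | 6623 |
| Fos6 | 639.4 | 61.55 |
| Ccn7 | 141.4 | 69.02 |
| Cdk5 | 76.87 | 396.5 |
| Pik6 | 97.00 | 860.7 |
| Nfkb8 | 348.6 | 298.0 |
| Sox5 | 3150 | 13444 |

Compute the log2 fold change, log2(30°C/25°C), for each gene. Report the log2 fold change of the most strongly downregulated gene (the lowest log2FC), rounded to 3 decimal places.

-3.377

log2(6623/3831) = 0.790  (Pax7)
log2(61.55/639.4) = -3.377  (Fos6)
log2(69.02/141.4) = -1.035  (Ccn7)
log2(396.5/76.87) = 2.367  (Cdk5)
log2(860.7/97.00) = 3.149  (Pik6)
log2(298.0/348.6) = -0.226  (Nfkb8)
log2(13444/3150) = 2.094  (Sox5)
Fos6 is most strongly downregulated.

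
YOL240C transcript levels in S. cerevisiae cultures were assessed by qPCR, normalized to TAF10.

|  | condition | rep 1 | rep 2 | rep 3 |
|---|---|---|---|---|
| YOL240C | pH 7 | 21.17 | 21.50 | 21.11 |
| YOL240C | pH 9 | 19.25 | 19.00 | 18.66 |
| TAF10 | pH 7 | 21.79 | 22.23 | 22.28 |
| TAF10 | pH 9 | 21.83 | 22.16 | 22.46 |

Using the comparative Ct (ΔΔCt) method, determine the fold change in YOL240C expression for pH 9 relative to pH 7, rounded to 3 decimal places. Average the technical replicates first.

Mean Ct: YOL240C pH 7 21.260; YOL240C pH 9 18.970; TAF10 pH 7 22.100; TAF10 pH 9 22.150
ΔCt(pH 7) = 21.260 − 22.100 = -0.840
ΔCt(pH 9) = 18.970 − 22.150 = -3.180
ΔΔCt = -3.180 − (-0.840) = -2.340
Fold change = 2^(−(-2.340)) = 2^2.340 = 5.0630

5.063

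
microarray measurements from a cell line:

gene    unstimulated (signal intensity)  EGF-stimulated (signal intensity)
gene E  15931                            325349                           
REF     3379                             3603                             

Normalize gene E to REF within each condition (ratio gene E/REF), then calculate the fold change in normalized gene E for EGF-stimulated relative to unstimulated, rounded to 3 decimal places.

gene E/REF (unstimulated) = 15931 / 3379 = 4.7147
gene E/REF (EGF-stimulated) = 325349 / 3603 = 90.299
Fold change = 90.299 / 4.7147 = 19.1527

19.153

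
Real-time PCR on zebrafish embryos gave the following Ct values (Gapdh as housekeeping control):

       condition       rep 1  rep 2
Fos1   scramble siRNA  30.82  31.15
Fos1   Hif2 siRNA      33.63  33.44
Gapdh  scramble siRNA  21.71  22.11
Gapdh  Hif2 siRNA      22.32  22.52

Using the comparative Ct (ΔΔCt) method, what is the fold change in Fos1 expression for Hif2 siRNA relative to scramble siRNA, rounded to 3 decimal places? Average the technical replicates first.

Mean Ct: Fos1 scramble siRNA 30.985; Fos1 Hif2 siRNA 33.535; Gapdh scramble siRNA 21.910; Gapdh Hif2 siRNA 22.420
ΔCt(scramble siRNA) = 30.985 − 21.910 = 9.075
ΔCt(Hif2 siRNA) = 33.535 − 22.420 = 11.115
ΔΔCt = 11.115 − 9.075 = 2.040
Fold change = 2^(−2.040) = 0.2432

0.243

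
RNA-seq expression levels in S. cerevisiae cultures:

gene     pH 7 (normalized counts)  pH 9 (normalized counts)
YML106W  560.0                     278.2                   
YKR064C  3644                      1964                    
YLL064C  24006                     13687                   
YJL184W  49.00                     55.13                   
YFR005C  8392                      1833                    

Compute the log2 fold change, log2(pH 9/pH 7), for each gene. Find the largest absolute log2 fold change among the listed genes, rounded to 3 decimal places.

2.195

log2(278.2/560.0) = -1.009  (YML106W)
log2(1964/3644) = -0.892  (YKR064C)
log2(13687/24006) = -0.811  (YLL064C)
log2(55.13/49.00) = 0.170  (YJL184W)
log2(1833/8392) = -2.195  (YFR005C)
The largest magnitude belongs to YFR005C.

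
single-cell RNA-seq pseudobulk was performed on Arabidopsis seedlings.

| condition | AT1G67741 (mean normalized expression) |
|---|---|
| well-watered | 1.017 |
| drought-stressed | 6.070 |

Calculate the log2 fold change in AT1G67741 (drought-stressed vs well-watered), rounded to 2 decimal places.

2.58

Fold change = 6.070 / 1.017 = 5.9685
log2(5.9685) = 2.577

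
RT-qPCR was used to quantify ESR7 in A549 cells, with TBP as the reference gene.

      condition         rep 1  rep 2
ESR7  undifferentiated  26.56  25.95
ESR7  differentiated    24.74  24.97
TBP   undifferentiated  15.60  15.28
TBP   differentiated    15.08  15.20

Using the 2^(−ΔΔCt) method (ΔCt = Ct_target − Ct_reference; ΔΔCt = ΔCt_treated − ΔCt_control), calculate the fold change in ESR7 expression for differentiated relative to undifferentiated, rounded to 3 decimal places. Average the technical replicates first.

Mean Ct: ESR7 undifferentiated 26.255; ESR7 differentiated 24.855; TBP undifferentiated 15.440; TBP differentiated 15.140
ΔCt(undifferentiated) = 26.255 − 15.440 = 10.815
ΔCt(differentiated) = 24.855 − 15.140 = 9.715
ΔΔCt = 9.715 − 10.815 = -1.100
Fold change = 2^(−(-1.100)) = 2^1.100 = 2.1435

2.144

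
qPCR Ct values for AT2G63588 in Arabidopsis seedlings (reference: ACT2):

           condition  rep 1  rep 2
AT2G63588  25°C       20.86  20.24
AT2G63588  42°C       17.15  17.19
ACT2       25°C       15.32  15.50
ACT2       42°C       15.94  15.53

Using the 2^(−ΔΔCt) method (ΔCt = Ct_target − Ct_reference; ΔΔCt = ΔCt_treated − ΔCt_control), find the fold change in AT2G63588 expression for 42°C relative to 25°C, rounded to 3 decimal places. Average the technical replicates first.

Mean Ct: AT2G63588 25°C 20.550; AT2G63588 42°C 17.170; ACT2 25°C 15.410; ACT2 42°C 15.735
ΔCt(25°C) = 20.550 − 15.410 = 5.140
ΔCt(42°C) = 17.170 − 15.735 = 1.435
ΔΔCt = 1.435 − 5.140 = -3.705
Fold change = 2^(−(-3.705)) = 2^3.705 = 13.0412

13.041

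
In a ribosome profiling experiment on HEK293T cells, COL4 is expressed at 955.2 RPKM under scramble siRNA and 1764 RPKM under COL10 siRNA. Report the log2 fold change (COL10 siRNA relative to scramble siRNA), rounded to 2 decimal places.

Fold change = 1764 / 955.2 = 1.8467
log2(1.8467) = 0.885

0.88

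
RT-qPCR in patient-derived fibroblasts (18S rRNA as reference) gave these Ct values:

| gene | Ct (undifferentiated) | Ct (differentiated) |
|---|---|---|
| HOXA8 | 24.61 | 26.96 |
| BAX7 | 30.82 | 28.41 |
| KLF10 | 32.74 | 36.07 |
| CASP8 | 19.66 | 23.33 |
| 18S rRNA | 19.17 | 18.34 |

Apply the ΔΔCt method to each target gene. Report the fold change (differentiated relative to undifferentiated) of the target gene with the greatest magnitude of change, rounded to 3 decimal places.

0.044

HOXA8: ΔΔCt = (26.96−18.34) − (24.61−19.17) = 8.62 − 5.44 = 3.18; fold change = 2^-3.18 = 0.110
BAX7: ΔΔCt = (28.41−18.34) − (30.82−19.17) = 10.07 − 11.65 = -1.58; fold change = 2^1.58 = 2.990
KLF10: ΔΔCt = (36.07−18.34) − (32.74−19.17) = 17.73 − 13.57 = 4.16; fold change = 2^-4.16 = 0.056
CASP8: ΔΔCt = (23.33−18.34) − (19.66−19.17) = 4.99 − 0.49 = 4.50; fold change = 2^-4.50 = 0.044
CASP8 has the largest |ΔΔCt| = 4.50.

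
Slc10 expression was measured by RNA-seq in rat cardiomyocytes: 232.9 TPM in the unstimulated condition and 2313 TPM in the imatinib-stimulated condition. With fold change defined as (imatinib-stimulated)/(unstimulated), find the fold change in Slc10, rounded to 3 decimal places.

9.931

Fold change = 2313 / 232.9 = 9.9313
Slc10 is upregulated.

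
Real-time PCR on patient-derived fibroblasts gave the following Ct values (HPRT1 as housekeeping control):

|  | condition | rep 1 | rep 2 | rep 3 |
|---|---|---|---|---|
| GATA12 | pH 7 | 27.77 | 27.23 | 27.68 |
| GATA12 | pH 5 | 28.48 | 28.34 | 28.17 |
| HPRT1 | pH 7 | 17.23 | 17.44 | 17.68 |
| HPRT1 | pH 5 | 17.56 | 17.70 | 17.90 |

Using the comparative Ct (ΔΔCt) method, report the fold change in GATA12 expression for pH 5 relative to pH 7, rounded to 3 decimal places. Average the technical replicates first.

Mean Ct: GATA12 pH 7 27.560; GATA12 pH 5 28.330; HPRT1 pH 7 17.450; HPRT1 pH 5 17.720
ΔCt(pH 7) = 27.560 − 17.450 = 10.110
ΔCt(pH 5) = 28.330 − 17.720 = 10.610
ΔΔCt = 10.610 − 10.110 = 0.500
Fold change = 2^(−0.500) = 0.7071

0.707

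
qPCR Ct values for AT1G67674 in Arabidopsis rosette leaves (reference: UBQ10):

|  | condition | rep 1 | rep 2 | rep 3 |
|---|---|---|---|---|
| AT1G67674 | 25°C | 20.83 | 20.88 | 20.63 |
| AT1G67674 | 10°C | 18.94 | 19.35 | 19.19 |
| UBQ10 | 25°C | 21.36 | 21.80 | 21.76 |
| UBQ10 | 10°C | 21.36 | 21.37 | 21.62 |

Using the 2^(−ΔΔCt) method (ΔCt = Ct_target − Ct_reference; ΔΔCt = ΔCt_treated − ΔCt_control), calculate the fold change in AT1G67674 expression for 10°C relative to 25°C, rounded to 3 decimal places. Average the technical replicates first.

2.694

Mean Ct: AT1G67674 25°C 20.780; AT1G67674 10°C 19.160; UBQ10 25°C 21.640; UBQ10 10°C 21.450
ΔCt(25°C) = 20.780 − 21.640 = -0.860
ΔCt(10°C) = 19.160 − 21.450 = -2.290
ΔΔCt = -2.290 − (-0.860) = -1.430
Fold change = 2^(−(-1.430)) = 2^1.430 = 2.6945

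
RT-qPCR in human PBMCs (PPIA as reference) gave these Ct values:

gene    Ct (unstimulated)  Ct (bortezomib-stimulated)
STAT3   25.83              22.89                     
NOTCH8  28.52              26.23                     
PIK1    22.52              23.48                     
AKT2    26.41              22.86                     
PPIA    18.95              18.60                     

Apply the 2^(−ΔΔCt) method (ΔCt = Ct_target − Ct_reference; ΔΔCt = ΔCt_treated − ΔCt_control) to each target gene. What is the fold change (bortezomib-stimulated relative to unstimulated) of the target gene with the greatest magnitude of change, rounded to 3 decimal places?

9.190

STAT3: ΔΔCt = (22.89−18.60) − (25.83−18.95) = 4.29 − 6.88 = -2.59; fold change = 2^2.59 = 6.021
NOTCH8: ΔΔCt = (26.23−18.60) − (28.52−18.95) = 7.63 − 9.57 = -1.94; fold change = 2^1.94 = 3.837
PIK1: ΔΔCt = (23.48−18.60) − (22.52−18.95) = 4.88 − 3.57 = 1.31; fold change = 2^-1.31 = 0.403
AKT2: ΔΔCt = (22.86−18.60) − (26.41−18.95) = 4.26 − 7.46 = -3.20; fold change = 2^3.20 = 9.190
AKT2 has the largest |ΔΔCt| = 3.20.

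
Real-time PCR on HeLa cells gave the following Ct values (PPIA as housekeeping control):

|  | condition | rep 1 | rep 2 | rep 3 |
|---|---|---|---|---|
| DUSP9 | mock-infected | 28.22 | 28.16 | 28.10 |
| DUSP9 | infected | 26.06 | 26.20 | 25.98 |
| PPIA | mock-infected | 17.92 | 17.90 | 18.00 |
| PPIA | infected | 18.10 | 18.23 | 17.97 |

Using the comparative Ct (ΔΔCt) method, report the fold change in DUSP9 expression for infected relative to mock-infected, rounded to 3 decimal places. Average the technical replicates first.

Mean Ct: DUSP9 mock-infected 28.160; DUSP9 infected 26.080; PPIA mock-infected 17.940; PPIA infected 18.100
ΔCt(mock-infected) = 28.160 − 17.940 = 10.220
ΔCt(infected) = 26.080 − 18.100 = 7.980
ΔΔCt = 7.980 − 10.220 = -2.240
Fold change = 2^(−(-2.240)) = 2^2.240 = 4.7240

4.724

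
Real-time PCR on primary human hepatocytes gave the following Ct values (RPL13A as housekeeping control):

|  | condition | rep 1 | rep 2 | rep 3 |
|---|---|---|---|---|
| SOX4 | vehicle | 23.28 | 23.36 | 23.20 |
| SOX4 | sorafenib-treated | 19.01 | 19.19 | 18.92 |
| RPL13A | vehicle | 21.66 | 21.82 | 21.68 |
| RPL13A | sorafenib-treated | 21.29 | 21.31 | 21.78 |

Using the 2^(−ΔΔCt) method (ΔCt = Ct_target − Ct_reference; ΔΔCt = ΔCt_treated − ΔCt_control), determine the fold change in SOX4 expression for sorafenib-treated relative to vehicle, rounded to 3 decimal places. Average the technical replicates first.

15.780

Mean Ct: SOX4 vehicle 23.280; SOX4 sorafenib-treated 19.040; RPL13A vehicle 21.720; RPL13A sorafenib-treated 21.460
ΔCt(vehicle) = 23.280 − 21.720 = 1.560
ΔCt(sorafenib-treated) = 19.040 − 21.460 = -2.420
ΔΔCt = -2.420 − 1.560 = -3.980
Fold change = 2^(−(-3.980)) = 2^3.980 = 15.7797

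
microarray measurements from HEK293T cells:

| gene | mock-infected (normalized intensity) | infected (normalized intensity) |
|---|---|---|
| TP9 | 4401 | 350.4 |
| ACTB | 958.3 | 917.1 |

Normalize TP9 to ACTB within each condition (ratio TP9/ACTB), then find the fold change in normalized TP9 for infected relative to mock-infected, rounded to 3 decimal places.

0.083

TP9/ACTB (mock-infected) = 4401 / 958.3 = 4.5925
TP9/ACTB (infected) = 350.4 / 917.1 = 0.38207
Fold change = 0.38207 / 4.5925 = 0.0832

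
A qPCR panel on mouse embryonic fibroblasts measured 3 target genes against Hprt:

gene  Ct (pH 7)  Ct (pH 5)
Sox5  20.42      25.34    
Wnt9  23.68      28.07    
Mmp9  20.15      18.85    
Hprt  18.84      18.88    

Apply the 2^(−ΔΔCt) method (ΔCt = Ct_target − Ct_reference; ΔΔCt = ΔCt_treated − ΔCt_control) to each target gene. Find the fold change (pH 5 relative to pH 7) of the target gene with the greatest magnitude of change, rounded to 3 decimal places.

Sox5: ΔΔCt = (25.34−18.88) − (20.42−18.84) = 6.46 − 1.58 = 4.88; fold change = 2^-4.88 = 0.034
Wnt9: ΔΔCt = (28.07−18.88) − (23.68−18.84) = 9.19 − 4.84 = 4.35; fold change = 2^-4.35 = 0.049
Mmp9: ΔΔCt = (18.85−18.88) − (20.15−18.84) = -0.03 − 1.31 = -1.34; fold change = 2^1.34 = 2.532
Sox5 has the largest |ΔΔCt| = 4.88.

0.034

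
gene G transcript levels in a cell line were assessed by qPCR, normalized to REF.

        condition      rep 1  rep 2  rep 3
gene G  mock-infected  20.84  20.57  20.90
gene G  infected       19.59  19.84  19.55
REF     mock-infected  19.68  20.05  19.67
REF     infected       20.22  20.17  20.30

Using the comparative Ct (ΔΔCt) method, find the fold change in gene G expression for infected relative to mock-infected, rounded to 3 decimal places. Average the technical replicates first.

2.908

Mean Ct: gene G mock-infected 20.770; gene G infected 19.660; REF mock-infected 19.800; REF infected 20.230
ΔCt(mock-infected) = 20.770 − 19.800 = 0.970
ΔCt(infected) = 19.660 − 20.230 = -0.570
ΔΔCt = -0.570 − 0.970 = -1.540
Fold change = 2^(−(-1.540)) = 2^1.540 = 2.9079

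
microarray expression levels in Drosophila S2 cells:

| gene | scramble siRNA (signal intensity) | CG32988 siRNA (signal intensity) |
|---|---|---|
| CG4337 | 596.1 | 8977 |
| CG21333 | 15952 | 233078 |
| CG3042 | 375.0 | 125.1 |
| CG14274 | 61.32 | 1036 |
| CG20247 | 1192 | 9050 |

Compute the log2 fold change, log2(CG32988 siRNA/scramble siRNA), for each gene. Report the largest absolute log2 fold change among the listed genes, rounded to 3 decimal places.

log2(8977/596.1) = 3.913  (CG4337)
log2(233078/15952) = 3.869  (CG21333)
log2(125.1/375.0) = -1.584  (CG3042)
log2(1036/61.32) = 4.079  (CG14274)
log2(9050/1192) = 2.925  (CG20247)
The largest magnitude belongs to CG14274.

4.079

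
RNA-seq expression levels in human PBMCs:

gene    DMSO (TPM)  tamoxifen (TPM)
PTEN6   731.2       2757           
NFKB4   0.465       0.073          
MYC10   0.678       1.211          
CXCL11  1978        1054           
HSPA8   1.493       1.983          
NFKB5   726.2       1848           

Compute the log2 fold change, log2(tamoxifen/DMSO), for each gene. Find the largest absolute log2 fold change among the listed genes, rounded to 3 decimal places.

log2(2757/731.2) = 1.915  (PTEN6)
log2(0.073/0.465) = -2.671  (NFKB4)
log2(1.211/0.678) = 0.837  (MYC10)
log2(1054/1978) = -0.908  (CXCL11)
log2(1.983/1.493) = 0.409  (HSPA8)
log2(1848/726.2) = 1.348  (NFKB5)
The largest magnitude belongs to NFKB4.

2.671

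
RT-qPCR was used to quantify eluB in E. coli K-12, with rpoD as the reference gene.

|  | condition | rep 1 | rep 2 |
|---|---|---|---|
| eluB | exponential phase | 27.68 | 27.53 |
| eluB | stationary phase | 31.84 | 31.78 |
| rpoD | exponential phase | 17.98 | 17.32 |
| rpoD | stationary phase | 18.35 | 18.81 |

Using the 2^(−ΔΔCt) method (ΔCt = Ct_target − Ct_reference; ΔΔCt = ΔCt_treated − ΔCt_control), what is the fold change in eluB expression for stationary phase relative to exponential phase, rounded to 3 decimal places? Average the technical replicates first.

0.103

Mean Ct: eluB exponential phase 27.605; eluB stationary phase 31.810; rpoD exponential phase 17.650; rpoD stationary phase 18.580
ΔCt(exponential phase) = 27.605 − 17.650 = 9.955
ΔCt(stationary phase) = 31.810 − 18.580 = 13.230
ΔΔCt = 13.230 − 9.955 = 3.275
Fold change = 2^(−3.275) = 0.1033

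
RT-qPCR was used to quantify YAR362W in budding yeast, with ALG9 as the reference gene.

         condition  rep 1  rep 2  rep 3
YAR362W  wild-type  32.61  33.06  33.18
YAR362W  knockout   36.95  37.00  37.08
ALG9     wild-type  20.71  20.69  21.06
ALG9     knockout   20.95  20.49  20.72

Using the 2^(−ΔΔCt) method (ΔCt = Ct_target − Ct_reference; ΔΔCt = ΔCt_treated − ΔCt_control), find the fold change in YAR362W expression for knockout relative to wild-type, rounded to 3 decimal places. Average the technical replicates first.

0.056

Mean Ct: YAR362W wild-type 32.950; YAR362W knockout 37.010; ALG9 wild-type 20.820; ALG9 knockout 20.720
ΔCt(wild-type) = 32.950 − 20.820 = 12.130
ΔCt(knockout) = 37.010 − 20.720 = 16.290
ΔΔCt = 16.290 − 12.130 = 4.160
Fold change = 2^(−4.160) = 0.0559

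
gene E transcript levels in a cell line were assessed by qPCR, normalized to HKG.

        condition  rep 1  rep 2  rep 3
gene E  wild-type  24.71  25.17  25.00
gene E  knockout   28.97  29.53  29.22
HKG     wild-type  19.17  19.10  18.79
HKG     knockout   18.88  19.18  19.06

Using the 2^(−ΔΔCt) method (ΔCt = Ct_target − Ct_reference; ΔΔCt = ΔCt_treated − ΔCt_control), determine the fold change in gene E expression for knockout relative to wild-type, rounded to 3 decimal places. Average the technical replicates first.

0.052

Mean Ct: gene E wild-type 24.960; gene E knockout 29.240; HKG wild-type 19.020; HKG knockout 19.040
ΔCt(wild-type) = 24.960 − 19.020 = 5.940
ΔCt(knockout) = 29.240 − 19.040 = 10.200
ΔΔCt = 10.200 − 5.940 = 4.260
Fold change = 2^(−4.260) = 0.0522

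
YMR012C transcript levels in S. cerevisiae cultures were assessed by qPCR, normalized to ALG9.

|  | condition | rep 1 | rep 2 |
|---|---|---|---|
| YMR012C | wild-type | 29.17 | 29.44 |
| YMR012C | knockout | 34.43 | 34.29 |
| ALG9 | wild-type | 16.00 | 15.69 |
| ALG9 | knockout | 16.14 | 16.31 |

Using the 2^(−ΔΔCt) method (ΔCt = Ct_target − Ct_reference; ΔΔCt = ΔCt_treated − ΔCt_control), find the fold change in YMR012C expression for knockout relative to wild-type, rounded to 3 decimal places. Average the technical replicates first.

0.039

Mean Ct: YMR012C wild-type 29.305; YMR012C knockout 34.360; ALG9 wild-type 15.845; ALG9 knockout 16.225
ΔCt(wild-type) = 29.305 − 15.845 = 13.460
ΔCt(knockout) = 34.360 − 16.225 = 18.135
ΔΔCt = 18.135 − 13.460 = 4.675
Fold change = 2^(−4.675) = 0.0391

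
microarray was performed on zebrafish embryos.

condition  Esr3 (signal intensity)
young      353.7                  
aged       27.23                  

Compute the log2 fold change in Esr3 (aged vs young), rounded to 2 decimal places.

Fold change = 27.23 / 353.7 = 0.0770
log2(0.0770) = -3.699

-3.70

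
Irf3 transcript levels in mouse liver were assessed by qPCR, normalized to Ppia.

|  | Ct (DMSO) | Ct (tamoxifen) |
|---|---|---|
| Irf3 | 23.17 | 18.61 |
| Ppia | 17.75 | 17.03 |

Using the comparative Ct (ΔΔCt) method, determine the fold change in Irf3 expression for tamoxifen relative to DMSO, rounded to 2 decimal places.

14.32

ΔCt(DMSO) = 23.170 − 17.750 = 5.420
ΔCt(tamoxifen) = 18.610 − 17.030 = 1.580
ΔΔCt = 1.580 − 5.420 = -3.840
Fold change = 2^(−(-3.840)) = 2^3.840 = 14.320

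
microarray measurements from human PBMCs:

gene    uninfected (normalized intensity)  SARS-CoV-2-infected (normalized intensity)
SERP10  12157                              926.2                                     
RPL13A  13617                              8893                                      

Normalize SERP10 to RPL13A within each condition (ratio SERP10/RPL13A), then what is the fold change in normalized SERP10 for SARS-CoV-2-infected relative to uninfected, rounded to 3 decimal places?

0.117

SERP10/RPL13A (uninfected) = 12157 / 13617 = 0.89278
SERP10/RPL13A (SARS-CoV-2-infected) = 926.2 / 8893 = 0.10415
Fold change = 0.10415 / 0.89278 = 0.1167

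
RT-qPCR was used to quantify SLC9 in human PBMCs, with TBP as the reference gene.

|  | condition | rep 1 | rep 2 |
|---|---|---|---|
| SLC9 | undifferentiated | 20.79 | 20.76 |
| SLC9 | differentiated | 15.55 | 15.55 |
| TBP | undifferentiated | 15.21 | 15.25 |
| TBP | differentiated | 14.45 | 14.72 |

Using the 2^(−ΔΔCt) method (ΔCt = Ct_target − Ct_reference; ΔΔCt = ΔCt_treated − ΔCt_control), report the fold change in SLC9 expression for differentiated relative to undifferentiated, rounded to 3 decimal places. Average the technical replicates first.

23.918

Mean Ct: SLC9 undifferentiated 20.775; SLC9 differentiated 15.550; TBP undifferentiated 15.230; TBP differentiated 14.585
ΔCt(undifferentiated) = 20.775 − 15.230 = 5.545
ΔCt(differentiated) = 15.550 − 14.585 = 0.965
ΔΔCt = 0.965 − 5.545 = -4.580
Fold change = 2^(−(-4.580)) = 2^4.580 = 23.9176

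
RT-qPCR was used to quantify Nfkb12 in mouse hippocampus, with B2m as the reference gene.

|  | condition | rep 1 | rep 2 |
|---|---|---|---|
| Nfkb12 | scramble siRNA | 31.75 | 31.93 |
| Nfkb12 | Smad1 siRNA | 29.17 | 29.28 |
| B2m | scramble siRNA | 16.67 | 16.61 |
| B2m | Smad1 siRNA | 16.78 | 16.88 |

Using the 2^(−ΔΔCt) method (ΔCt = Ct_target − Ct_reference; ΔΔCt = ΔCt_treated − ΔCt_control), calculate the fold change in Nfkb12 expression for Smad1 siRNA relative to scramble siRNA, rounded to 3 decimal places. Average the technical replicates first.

Mean Ct: Nfkb12 scramble siRNA 31.840; Nfkb12 Smad1 siRNA 29.225; B2m scramble siRNA 16.640; B2m Smad1 siRNA 16.830
ΔCt(scramble siRNA) = 31.840 − 16.640 = 15.200
ΔCt(Smad1 siRNA) = 29.225 − 16.830 = 12.395
ΔΔCt = 12.395 − 15.200 = -2.805
Fold change = 2^(−(-2.805)) = 2^2.805 = 6.9886

6.989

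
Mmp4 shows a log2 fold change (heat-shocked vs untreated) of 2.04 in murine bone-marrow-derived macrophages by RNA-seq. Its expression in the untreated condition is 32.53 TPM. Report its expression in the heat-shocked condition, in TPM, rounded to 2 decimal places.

Fold change = 2^(2.04) = 4.1125
heat-shocked expression = 32.53 × 4.1125 = 133.78

133.78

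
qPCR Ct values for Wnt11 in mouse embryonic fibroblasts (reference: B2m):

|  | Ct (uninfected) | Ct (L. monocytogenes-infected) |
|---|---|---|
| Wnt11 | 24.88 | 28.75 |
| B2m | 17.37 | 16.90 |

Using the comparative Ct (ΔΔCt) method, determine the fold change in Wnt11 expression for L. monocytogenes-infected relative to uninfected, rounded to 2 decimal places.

0.05

ΔCt(uninfected) = 24.880 − 17.370 = 7.510
ΔCt(L. monocytogenes-infected) = 28.750 − 16.900 = 11.850
ΔΔCt = 11.850 − 7.510 = 4.340
Fold change = 2^(−4.340) = 0.049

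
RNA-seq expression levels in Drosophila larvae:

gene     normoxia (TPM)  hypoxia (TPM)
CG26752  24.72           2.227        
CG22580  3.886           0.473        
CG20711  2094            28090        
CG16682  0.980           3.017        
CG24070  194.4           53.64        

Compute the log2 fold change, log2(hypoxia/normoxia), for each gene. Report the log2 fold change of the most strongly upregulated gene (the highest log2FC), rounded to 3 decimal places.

3.746

log2(2.227/24.72) = -3.473  (CG26752)
log2(0.473/3.886) = -3.038  (CG22580)
log2(28090/2094) = 3.746  (CG20711)
log2(3.017/0.980) = 1.622  (CG16682)
log2(53.64/194.4) = -1.858  (CG24070)
CG20711 is most strongly upregulated.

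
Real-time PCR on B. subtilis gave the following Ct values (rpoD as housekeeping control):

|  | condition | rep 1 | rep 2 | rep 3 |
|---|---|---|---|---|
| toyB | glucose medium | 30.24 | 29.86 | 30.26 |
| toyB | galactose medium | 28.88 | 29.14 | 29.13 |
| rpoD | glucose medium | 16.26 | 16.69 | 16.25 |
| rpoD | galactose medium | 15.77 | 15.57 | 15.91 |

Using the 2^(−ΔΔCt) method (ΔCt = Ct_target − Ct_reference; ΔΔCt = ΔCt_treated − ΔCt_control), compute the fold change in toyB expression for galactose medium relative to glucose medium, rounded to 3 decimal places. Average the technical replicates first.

Mean Ct: toyB glucose medium 30.120; toyB galactose medium 29.050; rpoD glucose medium 16.400; rpoD galactose medium 15.750
ΔCt(glucose medium) = 30.120 − 16.400 = 13.720
ΔCt(galactose medium) = 29.050 − 15.750 = 13.300
ΔΔCt = 13.300 − 13.720 = -0.420
Fold change = 2^(−(-0.420)) = 2^0.420 = 1.3379

1.338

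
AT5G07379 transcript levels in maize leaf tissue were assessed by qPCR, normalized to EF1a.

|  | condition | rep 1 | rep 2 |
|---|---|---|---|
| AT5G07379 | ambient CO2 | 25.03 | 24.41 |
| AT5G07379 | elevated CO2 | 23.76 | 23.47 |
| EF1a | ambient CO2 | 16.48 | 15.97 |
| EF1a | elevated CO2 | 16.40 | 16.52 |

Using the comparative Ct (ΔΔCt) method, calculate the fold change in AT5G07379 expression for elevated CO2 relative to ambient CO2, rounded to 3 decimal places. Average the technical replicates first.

Mean Ct: AT5G07379 ambient CO2 24.720; AT5G07379 elevated CO2 23.615; EF1a ambient CO2 16.225; EF1a elevated CO2 16.460
ΔCt(ambient CO2) = 24.720 − 16.225 = 8.495
ΔCt(elevated CO2) = 23.615 − 16.460 = 7.155
ΔΔCt = 7.155 − 8.495 = -1.340
Fold change = 2^(−(-1.340)) = 2^1.340 = 2.5315

2.532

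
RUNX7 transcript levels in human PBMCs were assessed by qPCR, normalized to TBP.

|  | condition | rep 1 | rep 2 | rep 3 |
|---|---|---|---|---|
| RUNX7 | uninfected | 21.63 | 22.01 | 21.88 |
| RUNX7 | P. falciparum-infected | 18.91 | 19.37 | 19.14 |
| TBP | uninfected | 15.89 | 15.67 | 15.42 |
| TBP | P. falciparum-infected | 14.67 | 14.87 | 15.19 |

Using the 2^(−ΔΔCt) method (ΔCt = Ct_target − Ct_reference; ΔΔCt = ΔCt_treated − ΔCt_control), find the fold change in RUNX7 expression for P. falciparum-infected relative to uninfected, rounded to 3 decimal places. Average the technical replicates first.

Mean Ct: RUNX7 uninfected 21.840; RUNX7 P. falciparum-infected 19.140; TBP uninfected 15.660; TBP P. falciparum-infected 14.910
ΔCt(uninfected) = 21.840 − 15.660 = 6.180
ΔCt(P. falciparum-infected) = 19.140 − 14.910 = 4.230
ΔΔCt = 4.230 − 6.180 = -1.950
Fold change = 2^(−(-1.950)) = 2^1.950 = 3.8637

3.864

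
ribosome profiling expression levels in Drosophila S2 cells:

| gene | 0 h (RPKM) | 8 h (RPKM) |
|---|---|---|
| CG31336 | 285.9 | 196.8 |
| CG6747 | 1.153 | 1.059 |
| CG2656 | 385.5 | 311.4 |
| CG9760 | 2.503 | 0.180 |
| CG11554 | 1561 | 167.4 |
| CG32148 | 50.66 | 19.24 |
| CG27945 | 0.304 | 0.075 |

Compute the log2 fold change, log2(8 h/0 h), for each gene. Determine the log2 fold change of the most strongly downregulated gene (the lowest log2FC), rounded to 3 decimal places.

-3.798

log2(196.8/285.9) = -0.539  (CG31336)
log2(1.059/1.153) = -0.123  (CG6747)
log2(311.4/385.5) = -0.308  (CG2656)
log2(0.180/2.503) = -3.798  (CG9760)
log2(167.4/1561) = -3.221  (CG11554)
log2(19.24/50.66) = -1.397  (CG32148)
log2(0.075/0.304) = -2.019  (CG27945)
CG9760 is most strongly downregulated.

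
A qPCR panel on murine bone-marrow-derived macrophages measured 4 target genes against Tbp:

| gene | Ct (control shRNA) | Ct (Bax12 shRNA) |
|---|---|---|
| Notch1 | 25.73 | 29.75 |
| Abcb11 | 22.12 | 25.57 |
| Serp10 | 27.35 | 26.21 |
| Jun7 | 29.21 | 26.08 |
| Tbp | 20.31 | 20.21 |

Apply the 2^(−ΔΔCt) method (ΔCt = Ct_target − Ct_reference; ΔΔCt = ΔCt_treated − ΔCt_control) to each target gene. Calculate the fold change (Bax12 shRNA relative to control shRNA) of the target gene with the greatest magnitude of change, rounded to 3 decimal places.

0.058

Notch1: ΔΔCt = (29.75−20.21) − (25.73−20.31) = 9.54 − 5.42 = 4.12; fold change = 2^-4.12 = 0.058
Abcb11: ΔΔCt = (25.57−20.21) − (22.12−20.31) = 5.36 − 1.81 = 3.55; fold change = 2^-3.55 = 0.085
Serp10: ΔΔCt = (26.21−20.21) − (27.35−20.31) = 6.00 − 7.04 = -1.04; fold change = 2^1.04 = 2.056
Jun7: ΔΔCt = (26.08−20.21) − (29.21−20.31) = 5.87 − 8.90 = -3.03; fold change = 2^3.03 = 8.168
Notch1 has the largest |ΔΔCt| = 4.12.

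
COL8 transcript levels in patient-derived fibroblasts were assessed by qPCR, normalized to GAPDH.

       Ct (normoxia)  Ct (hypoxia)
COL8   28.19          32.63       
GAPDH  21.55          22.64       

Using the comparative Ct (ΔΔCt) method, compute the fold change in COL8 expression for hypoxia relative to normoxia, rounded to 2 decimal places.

ΔCt(normoxia) = 28.190 − 21.550 = 6.640
ΔCt(hypoxia) = 32.630 − 22.640 = 9.990
ΔΔCt = 9.990 − 6.640 = 3.350
Fold change = 2^(−3.350) = 0.098

0.10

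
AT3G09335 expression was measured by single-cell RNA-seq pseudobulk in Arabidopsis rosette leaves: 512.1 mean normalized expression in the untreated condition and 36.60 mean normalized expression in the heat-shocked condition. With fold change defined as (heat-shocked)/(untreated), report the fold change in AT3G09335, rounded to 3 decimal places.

0.071

Fold change = 36.60 / 512.1 = 0.0715
AT3G09335 is downregulated.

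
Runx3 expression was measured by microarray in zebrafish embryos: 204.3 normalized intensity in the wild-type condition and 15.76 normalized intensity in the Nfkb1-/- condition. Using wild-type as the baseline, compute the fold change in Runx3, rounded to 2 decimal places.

Fold change = 15.76 / 204.3 = 0.077
Runx3 is downregulated.

0.08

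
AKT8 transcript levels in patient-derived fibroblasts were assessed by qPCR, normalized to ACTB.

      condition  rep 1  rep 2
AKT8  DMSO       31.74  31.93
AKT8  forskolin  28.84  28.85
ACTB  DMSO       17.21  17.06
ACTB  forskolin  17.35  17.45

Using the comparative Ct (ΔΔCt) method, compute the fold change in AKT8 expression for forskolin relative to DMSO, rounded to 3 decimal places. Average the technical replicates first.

Mean Ct: AKT8 DMSO 31.835; AKT8 forskolin 28.845; ACTB DMSO 17.135; ACTB forskolin 17.400
ΔCt(DMSO) = 31.835 − 17.135 = 14.700
ΔCt(forskolin) = 28.845 − 17.400 = 11.445
ΔΔCt = 11.445 − 14.700 = -3.255
Fold change = 2^(−(-3.255)) = 2^3.255 = 9.5467

9.547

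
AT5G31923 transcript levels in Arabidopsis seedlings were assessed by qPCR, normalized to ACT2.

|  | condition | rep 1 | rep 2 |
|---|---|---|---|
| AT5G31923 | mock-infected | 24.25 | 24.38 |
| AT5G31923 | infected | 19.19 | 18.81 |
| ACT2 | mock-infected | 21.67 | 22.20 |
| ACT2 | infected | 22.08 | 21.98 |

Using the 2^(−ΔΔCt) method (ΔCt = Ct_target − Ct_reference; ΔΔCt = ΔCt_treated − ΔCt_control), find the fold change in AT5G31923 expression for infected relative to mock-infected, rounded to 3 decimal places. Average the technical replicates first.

42.518

Mean Ct: AT5G31923 mock-infected 24.315; AT5G31923 infected 19.000; ACT2 mock-infected 21.935; ACT2 infected 22.030
ΔCt(mock-infected) = 24.315 − 21.935 = 2.380
ΔCt(infected) = 19.000 − 22.030 = -3.030
ΔΔCt = -3.030 − 2.380 = -5.410
Fold change = 2^(−(-5.410)) = 2^5.410 = 42.5179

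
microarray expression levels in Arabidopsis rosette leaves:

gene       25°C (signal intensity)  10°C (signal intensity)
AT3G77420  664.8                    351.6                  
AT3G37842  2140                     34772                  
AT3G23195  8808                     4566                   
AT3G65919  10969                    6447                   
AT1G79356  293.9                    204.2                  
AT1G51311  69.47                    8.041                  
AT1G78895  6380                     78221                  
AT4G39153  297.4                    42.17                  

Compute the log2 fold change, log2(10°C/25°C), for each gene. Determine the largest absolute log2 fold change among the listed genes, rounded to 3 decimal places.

log2(351.6/664.8) = -0.919  (AT3G77420)
log2(34772/2140) = 4.022  (AT3G37842)
log2(4566/8808) = -0.948  (AT3G23195)
log2(6447/10969) = -0.767  (AT3G65919)
log2(204.2/293.9) = -0.525  (AT1G79356)
log2(8.041/69.47) = -3.111  (AT1G51311)
log2(78221/6380) = 3.616  (AT1G78895)
log2(42.17/297.4) = -2.818  (AT4G39153)
The largest magnitude belongs to AT3G37842.

4.022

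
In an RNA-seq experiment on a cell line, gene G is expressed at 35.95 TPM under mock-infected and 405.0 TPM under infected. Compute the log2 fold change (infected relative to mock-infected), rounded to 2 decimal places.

Fold change = 405.0 / 35.95 = 11.2656
log2(11.2656) = 3.494

3.49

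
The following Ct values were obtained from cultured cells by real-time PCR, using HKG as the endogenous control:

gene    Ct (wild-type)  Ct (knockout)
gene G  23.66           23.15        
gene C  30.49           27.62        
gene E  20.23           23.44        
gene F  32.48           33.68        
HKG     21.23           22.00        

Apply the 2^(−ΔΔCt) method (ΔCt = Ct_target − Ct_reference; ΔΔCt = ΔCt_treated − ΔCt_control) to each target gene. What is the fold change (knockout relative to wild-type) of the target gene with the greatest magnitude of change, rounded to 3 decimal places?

12.467

gene G: ΔΔCt = (23.15−22.00) − (23.66−21.23) = 1.15 − 2.43 = -1.28; fold change = 2^1.28 = 2.428
gene C: ΔΔCt = (27.62−22.00) − (30.49−21.23) = 5.62 − 9.26 = -3.64; fold change = 2^3.64 = 12.467
gene E: ΔΔCt = (23.44−22.00) − (20.23−21.23) = 1.44 − (-1.00) = 2.44; fold change = 2^-2.44 = 0.184
gene F: ΔΔCt = (33.68−22.00) − (32.48−21.23) = 11.68 − 11.25 = 0.43; fold change = 2^-0.43 = 0.742
gene C has the largest |ΔΔCt| = 3.64.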